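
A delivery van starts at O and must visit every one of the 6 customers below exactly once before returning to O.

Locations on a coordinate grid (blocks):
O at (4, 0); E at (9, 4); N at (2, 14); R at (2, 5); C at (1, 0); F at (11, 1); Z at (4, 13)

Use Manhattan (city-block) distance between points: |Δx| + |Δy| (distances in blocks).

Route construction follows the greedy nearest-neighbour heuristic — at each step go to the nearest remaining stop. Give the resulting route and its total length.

Nearest-neighbour total = 60 blocks; route O → C → R → E → F → Z → N → O.

O → [C:3 / R:7 / F:8 / E:9 / Z:13 / N:16] → C (3)
C → [R:6 / F:11 / E:12 / N:15 / Z:16] → R (6)
R → [E:8 / N:9 / Z:10 / F:13] → E (8)
E → [F:5 / Z:14 / N:17] → F (5)
F → [Z:19 / N:22] → Z (19)
Z → [N:3] → N (3)
Return N→O: 16.
Total = 3 + 6 + 8 + 5 + 19 + 3 + 16 = 60.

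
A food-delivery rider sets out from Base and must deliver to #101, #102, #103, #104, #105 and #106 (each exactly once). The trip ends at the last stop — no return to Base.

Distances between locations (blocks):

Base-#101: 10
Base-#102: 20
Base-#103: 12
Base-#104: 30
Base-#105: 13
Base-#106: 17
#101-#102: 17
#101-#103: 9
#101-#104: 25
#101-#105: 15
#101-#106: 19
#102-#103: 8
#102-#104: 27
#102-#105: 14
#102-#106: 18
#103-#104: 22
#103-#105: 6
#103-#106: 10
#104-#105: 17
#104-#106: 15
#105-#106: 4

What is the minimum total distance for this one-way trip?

Minimum one-way distance = 60 blocks.

There are 6! = 720 possible orderings.
Base→#101→#102→#103→#104→#105→#106: 10+17+8+22+17+4 = 78
Base→#101→#102→#103→#104→#106→#105: 10+17+8+22+15+4 = 76
Base→#101→#102→#103→#105→#104→#106: 10+17+8+6+17+15 = 73
Base→#101→#102→#103→#105→#106→#104: 10+17+8+6+4+15 = 60
Base→#101→#102→#103→#106→#104→#105: 10+17+8+10+15+17 = 77
Base→#101→#102→#103→#106→#105→#104: 10+17+8+10+4+17 = 66
Base→#101→#102→#104→#103→#105→#106: 10+17+27+22+6+4 = 86
Base→#101→#102→#104→#103→#106→#105: 10+17+27+22+10+4 = 90
… (712 more)
The minimum is 60.
One shortest path: Base → #101 → #102 → #103 → #105 → #106 → #104.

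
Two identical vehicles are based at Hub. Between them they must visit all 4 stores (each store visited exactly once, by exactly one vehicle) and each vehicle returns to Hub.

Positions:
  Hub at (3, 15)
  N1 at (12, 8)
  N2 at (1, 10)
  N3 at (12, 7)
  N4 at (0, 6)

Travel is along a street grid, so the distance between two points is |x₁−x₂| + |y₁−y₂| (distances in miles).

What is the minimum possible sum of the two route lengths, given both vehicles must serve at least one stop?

Try each way of splitting the stops between the two vehicles (each non-empty) and, for each split, find the best tour for each vehicle:
  {N1} + {N2, N3, N4}: 32 + 42 = 74
  {N2} + {N1, N3, N4}: 14 + 42 = 56
  {N1, N2} + {N3, N4}: 36 + 42 = 78
  {N3} + {N1, N2, N4}: 34 + 42 = 76
  {N1, N3} + {N2, N4}: 34 + 24 = 58
  {N2, N3} + {N1, N4}: 38 + 42 = 80
  … (7 splits in total)
Best: vehicle 1 Hub → N2 → Hub = 14; vehicle 2 Hub → N1 → N3 → N4 → Hub = 42; combined 56.

Minimum combined distance: 56 miles.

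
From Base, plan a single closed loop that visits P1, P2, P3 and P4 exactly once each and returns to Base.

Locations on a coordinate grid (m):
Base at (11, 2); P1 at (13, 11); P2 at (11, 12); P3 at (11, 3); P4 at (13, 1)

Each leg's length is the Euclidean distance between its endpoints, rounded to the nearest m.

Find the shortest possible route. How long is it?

24 m — the shortest possible round trip.

With 4 stops there are 4!/2 = 12 distinct round trips (a route and its reverse cost the same).
Base→P1→P2→P3→P4→Base: 9+2+9+3+2 = 25
Base→P1→P2→P4→P3→Base: 9+2+11+3+1 = 26
Base→P1→P3→P2→P4→Base: 9+8+9+11+2 = 39
Base→P1→P3→P4→P2→Base: 9+8+3+11+10 = 41
Base→P1→P4→P2→P3→Base: 9+10+11+9+1 = 40
Base→P1→P4→P3→P2→Base: 9+10+3+9+10 = 41
Base→P2→P1→P3→P4→Base: 10+2+8+3+2 = 25
Base→P2→P1→P4→P3→Base: 10+2+10+3+1 = 26
Base→P2→P3→P1→P4→Base: 10+9+8+10+2 = 39
Base→P2→P4→P1→P3→Base: 10+11+10+8+1 = 40
Base→P3→P1→P2→P4→Base: 1+8+2+11+2 = 24
Base→P3→P2→P1→P4→Base: 1+9+2+10+2 = 24
The minimum is 24.
One optimal route: Base → P3 → P1 → P2 → P4 → Base (or its reverse).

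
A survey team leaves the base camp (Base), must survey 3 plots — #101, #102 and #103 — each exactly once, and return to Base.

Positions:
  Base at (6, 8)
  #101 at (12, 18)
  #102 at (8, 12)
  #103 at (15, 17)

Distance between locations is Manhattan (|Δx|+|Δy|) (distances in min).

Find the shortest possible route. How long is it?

Minimum total distance: 38 min.

With 3 stops there are 3!/2 = 3 distinct round trips (a route and its reverse cost the same).
Base - #101 - #102 - #103 - Base: 16+10+12+18 = 56
Base - #101 - #103 - #102 - Base: 16+4+12+6 = 38
Base - #102 - #101 - #103 - Base: 6+10+4+18 = 38
The minimum is 38.
One optimal route: Base → #101 → #103 → #102 → Base (or its reverse).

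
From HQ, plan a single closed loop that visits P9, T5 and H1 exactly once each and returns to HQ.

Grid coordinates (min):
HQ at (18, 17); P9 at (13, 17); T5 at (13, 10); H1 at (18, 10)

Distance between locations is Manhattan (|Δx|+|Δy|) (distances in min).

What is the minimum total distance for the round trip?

There are 3 distinct closed tours to check (reversals are equivalent).
HQ→P9→T5→H1→HQ: 5+7+5+7 = 24
HQ→P9→H1→T5→HQ: 5+12+5+12 = 34
HQ→T5→P9→H1→HQ: 12+7+12+7 = 38
The minimum is 24.
One optimal route: HQ → P9 → T5 → H1 → HQ (or its reverse).

24 min — the shortest possible round trip.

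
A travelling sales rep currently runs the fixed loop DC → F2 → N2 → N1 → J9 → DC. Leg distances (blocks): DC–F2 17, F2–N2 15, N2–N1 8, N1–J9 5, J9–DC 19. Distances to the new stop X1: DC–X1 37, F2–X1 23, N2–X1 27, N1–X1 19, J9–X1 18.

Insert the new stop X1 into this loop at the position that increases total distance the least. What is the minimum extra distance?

Insertion cost between consecutive stops i–j is d(i,X1) + d(X1,j) − d(i,j):
  between DC and F2: 37 + 23 − 17 = 43
  between F2 and N2: 23 + 27 − 15 = 35
  between N2 and N1: 27 + 19 − 8 = 38
  between N1 and J9: 19 + 18 − 5 = 32
  between J9 and DC: 18 + 37 − 19 = 36
Cheapest insertion is between N1 and J9, adding 32.
New total = 64 + 32 = 96.

+32 blocks — insert X1 between N1 and J9.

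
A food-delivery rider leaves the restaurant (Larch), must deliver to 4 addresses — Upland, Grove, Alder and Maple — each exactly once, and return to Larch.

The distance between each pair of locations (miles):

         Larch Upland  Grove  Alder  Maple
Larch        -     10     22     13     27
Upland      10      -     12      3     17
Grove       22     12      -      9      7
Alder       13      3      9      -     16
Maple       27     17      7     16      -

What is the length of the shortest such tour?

With 4 stops there are 4!/2 = 12 distinct round trips (a route and its reverse cost the same).
Larch-Upland-Grove-Alder-Maple-Larch: 10+12+9+16+27 = 74
Larch-Upland-Grove-Maple-Alder-Larch: 10+12+7+16+13 = 58
Larch-Upland-Alder-Grove-Maple-Larch: 10+3+9+7+27 = 56
Larch-Upland-Alder-Maple-Grove-Larch: 10+3+16+7+22 = 58
Larch-Upland-Maple-Grove-Alder-Larch: 10+17+7+9+13 = 56
Larch-Upland-Maple-Alder-Grove-Larch: 10+17+16+9+22 = 74
Larch-Grove-Upland-Alder-Maple-Larch: 22+12+3+16+27 = 80
Larch-Grove-Upland-Maple-Alder-Larch: 22+12+17+16+13 = 80
Larch-Grove-Alder-Upland-Maple-Larch: 22+9+3+17+27 = 78
Larch-Grove-Maple-Upland-Alder-Larch: 22+7+17+3+13 = 62
Larch-Alder-Upland-Grove-Maple-Larch: 13+3+12+7+27 = 62
Larch-Alder-Grove-Upland-Maple-Larch: 13+9+12+17+27 = 78
The minimum is 56.
One optimal route: Larch → Upland → Alder → Grove → Maple → Larch (or its reverse).

56 miles — the shortest possible round trip.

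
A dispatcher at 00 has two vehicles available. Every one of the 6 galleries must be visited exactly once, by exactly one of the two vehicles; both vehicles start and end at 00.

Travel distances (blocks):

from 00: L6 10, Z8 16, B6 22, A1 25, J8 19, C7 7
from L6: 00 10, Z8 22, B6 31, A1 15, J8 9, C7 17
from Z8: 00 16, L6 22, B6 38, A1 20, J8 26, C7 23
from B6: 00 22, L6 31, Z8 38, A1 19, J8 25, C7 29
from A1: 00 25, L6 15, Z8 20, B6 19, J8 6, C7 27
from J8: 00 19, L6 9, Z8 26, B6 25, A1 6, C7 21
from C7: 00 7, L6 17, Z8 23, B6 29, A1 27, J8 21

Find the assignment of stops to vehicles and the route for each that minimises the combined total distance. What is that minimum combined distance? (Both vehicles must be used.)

Check every non-empty split of the stops between the two vehicles; for each half take its own optimal tour:
  {L6} + {Z8, B6, A1, J8, C7}: 20 + 103 = 123
  {Z8} + {L6, B6, A1, J8, C7}: 32 + 80 = 112
  {L6, Z8} + {B6, A1, J8, C7}: 48 + 75 = 123
  {B6} + {L6, Z8, A1, J8, C7}: 44 + 75 = 119
  {L6, B6} + {Z8, A1, J8, C7}: 63 + 70 = 133
  {Z8, B6} + {L6, A1, J8, C7}: 76 + 59 = 135
  … (31 splits in total)
  {L6, Z8, B6, A1, J8} + {C7}: 94 + 14 = 108  ← best
Best: vehicle 1 00 → Z8 → L6 → J8 → A1 → B6 → 00 = 94; vehicle 2 00 → C7 → 00 = 14; combined 108.

Minimum combined distance: 108 blocks.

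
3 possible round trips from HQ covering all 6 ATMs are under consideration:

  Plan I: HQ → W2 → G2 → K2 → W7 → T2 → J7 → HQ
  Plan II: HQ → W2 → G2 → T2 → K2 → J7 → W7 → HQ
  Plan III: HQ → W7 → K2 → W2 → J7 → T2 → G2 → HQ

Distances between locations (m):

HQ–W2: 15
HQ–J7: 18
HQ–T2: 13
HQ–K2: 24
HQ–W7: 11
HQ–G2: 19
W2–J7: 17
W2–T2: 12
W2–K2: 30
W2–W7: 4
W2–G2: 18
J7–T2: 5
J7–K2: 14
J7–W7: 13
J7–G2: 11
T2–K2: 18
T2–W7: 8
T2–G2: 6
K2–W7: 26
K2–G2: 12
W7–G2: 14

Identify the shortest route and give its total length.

Shortest is Plan II, total 95 m.

Plan I: 15 + 18 + 12 + 26 + 8 + 5 + 18 = 102
Plan II: 15 + 18 + 6 + 18 + 14 + 13 + 11 = 95
Plan III: 11 + 26 + 30 + 17 + 5 + 6 + 19 = 114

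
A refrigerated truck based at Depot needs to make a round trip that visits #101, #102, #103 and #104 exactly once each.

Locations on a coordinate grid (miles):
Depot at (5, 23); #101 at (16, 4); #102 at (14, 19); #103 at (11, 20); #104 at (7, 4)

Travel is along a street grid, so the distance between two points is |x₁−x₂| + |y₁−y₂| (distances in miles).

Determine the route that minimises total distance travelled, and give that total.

Depot - #101 - #102 - #103 - #104 - Depot: 30+17+4+20+21 = 92
Depot - #101 - #102 - #104 - #103 - Depot: 30+17+22+20+9 = 98
Depot - #101 - #103 - #102 - #104 - Depot: 30+21+4+22+21 = 98
Depot - #101 - #103 - #104 - #102 - Depot: 30+21+20+22+13 = 106
Depot - #101 - #104 - #102 - #103 - Depot: 30+9+22+4+9 = 74
Depot - #101 - #104 - #103 - #102 - Depot: 30+9+20+4+13 = 76
Depot - #102 - #101 - #103 - #104 - Depot: 13+17+21+20+21 = 92
Depot - #102 - #101 - #104 - #103 - Depot: 13+17+9+20+9 = 68
Depot - #102 - #103 - #101 - #104 - Depot: 13+4+21+9+21 = 68
Depot - #102 - #104 - #101 - #103 - Depot: 13+22+9+21+9 = 74
Depot - #103 - #101 - #102 - #104 - Depot: 9+21+17+22+21 = 90
Depot - #103 - #102 - #101 - #104 - Depot: 9+4+17+9+21 = 60
The minimum is 60.
One optimal route: Depot → #103 → #102 → #101 → #104 → Depot (or its reverse).

Minimum total distance: 60 miles.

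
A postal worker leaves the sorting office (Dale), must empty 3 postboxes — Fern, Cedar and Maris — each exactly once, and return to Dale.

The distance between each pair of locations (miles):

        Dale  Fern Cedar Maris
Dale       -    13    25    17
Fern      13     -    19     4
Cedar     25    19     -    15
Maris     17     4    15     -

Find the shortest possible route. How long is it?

57 miles — the shortest possible round trip.

There are 3 distinct closed tours to check (reversals are equivalent).
Dale→Fern→Cedar→Maris→Dale: 13+19+15+17 = 64
Dale→Fern→Maris→Cedar→Dale: 13+4+15+25 = 57
Dale→Cedar→Fern→Maris→Dale: 25+19+4+17 = 65
The minimum is 57.
One optimal route: Dale → Fern → Maris → Cedar → Dale (or its reverse).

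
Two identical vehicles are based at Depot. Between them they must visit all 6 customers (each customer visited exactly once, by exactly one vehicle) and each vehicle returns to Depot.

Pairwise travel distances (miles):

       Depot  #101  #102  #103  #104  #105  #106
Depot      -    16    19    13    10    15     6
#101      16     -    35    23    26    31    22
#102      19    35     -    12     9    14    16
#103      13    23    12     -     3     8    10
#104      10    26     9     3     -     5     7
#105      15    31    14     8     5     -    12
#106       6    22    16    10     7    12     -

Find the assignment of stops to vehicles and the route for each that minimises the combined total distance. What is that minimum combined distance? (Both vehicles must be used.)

89 miles — the smallest possible combined total.

Check every non-empty split of the stops between the two vehicles; for each half take its own optimal tour:
  {#101} + {#102, #103, #104, #105, #106}: 32 + 57 = 89
  {#102} + {#101, #103, #104, #105, #106}: 38 + 65 = 103
  {#101, #102} + {#103, #104, #105, #106}: 70 + 39 = 109
  {#103} + {#101, #102, #104, #105, #106}: 26 + 83 = 109
  {#101, #103} + {#102, #104, #105, #106}: 52 + 51 = 103
  {#102, #103} + {#101, #104, #105, #106}: 44 + 65 = 109
  … (31 splits in total)
Best: vehicle 1 Depot → #101 → Depot = 32; vehicle 2 Depot → #102 → #103 → #104 → #105 → #106 → Depot = 57; combined 89.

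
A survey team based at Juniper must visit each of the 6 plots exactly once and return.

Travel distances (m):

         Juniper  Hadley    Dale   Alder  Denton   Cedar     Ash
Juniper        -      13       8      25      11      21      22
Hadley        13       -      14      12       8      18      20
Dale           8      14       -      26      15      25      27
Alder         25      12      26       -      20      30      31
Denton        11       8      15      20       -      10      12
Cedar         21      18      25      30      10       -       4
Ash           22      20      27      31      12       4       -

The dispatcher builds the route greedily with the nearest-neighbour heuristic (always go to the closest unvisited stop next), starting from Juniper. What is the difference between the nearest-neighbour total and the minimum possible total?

10 m longer than the optimal tour.

Juniper: Dale=8, Denton=11, Hadley=13, Cedar=21, Ash=22, Alder=25 ⇒ Dale
Dale: Hadley=14, Denton=15, Cedar=25, Alder=26, Ash=27 ⇒ Hadley
Hadley: Denton=8, Alder=12, Cedar=18, Ash=20 ⇒ Denton
Denton: Cedar=10, Ash=12, Alder=20 ⇒ Cedar
Cedar: Ash=4, Alder=30 ⇒ Ash
Ash: Alder=31 ⇒ Alder
NN route Juniper → Dale → Hadley → Denton → Cedar → Ash → Alder → Juniper costs 100.
Optimal: Juniper → Dale → Hadley → Alder → Denton → Cedar → Ash → Juniper costs 90 (by enumerating all 360 distinct tours).
Excess = 100 − 90 = 10.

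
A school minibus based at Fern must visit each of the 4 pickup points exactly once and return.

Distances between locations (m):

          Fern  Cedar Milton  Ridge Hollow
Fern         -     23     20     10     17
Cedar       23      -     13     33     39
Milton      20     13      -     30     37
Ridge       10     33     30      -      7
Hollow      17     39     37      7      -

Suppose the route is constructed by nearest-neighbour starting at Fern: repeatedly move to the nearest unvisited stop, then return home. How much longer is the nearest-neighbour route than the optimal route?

From Fern: Ridge=10, Hollow=17, Milton=20, Cedar=23 → choose Ridge (10).
From Ridge: Hollow=7, Milton=30, Cedar=33 → choose Hollow (7).
From Hollow: Milton=37, Cedar=39 → choose Milton (37).
From Milton: Cedar=13 → choose Cedar (13).
NN route Fern → Ridge → Hollow → Milton → Cedar → Fern costs 90.
Optimal: Fern → Milton → Cedar → Hollow → Ridge → Fern costs 89 (by enumerating all 12 distinct tours).
Excess = 90 − 89 = 1.

The nearest-neighbour route is 1 m longer than optimal.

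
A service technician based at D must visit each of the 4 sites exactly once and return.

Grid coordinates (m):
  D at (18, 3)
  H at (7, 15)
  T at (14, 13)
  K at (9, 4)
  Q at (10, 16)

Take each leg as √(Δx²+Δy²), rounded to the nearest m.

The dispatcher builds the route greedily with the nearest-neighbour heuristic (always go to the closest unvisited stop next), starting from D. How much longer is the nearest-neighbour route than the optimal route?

Excess over optimum: 4 m.

D: K=9, T=11, Q=15, H=16 ⇒ K
K: T=10, H=11, Q=12 ⇒ T
T: Q=5, H=7 ⇒ Q
Q: H=3 ⇒ H
NN route D → K → T → Q → H → D costs 43.
Optimal: D → T → Q → H → K → D costs 39 (by enumerating all 12 distinct tours).
Excess = 43 − 39 = 4.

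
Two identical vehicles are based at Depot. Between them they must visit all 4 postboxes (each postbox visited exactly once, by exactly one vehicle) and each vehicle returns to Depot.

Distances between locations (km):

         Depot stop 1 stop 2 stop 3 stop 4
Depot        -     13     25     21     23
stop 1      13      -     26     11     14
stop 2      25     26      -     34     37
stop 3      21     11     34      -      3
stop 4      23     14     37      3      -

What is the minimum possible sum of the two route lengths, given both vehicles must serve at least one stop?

Try each way of splitting the stops between the two vehicles (each non-empty) and, for each split, find the best tour for each vehicle:
  {stop 1} + {stop 2, stop 3, stop 4}: 26 + 85 = 111
  {stop 2} + {stop 1, stop 3, stop 4}: 50 + 50 = 100
  {stop 1, stop 2} + {stop 3, stop 4}: 64 + 47 = 111
  {stop 3} + {stop 1, stop 2, stop 4}: 42 + 88 = 130
  {stop 1, stop 3} + {stop 2, stop 4}: 45 + 85 = 130
  {stop 2, stop 3} + {stop 1, stop 4}: 80 + 50 = 130
  … (7 splits in total)
Best: vehicle 1 Depot → stop 2 → Depot = 50; vehicle 2 Depot → stop 1 → stop 3 → stop 4 → Depot = 50; combined 100.

100 km — the smallest possible combined total.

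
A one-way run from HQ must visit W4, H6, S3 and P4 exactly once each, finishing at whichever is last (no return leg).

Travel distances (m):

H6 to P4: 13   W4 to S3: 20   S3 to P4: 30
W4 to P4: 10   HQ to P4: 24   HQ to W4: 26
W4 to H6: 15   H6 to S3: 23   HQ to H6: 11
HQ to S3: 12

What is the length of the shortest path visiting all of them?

There are 4! = 24 possible orderings.
HQ - W4 - H6 - S3 - P4: 26+15+23+30 = 94
HQ - W4 - H6 - P4 - S3: 26+15+13+30 = 84
HQ - W4 - S3 - H6 - P4: 26+20+23+13 = 82
HQ - W4 - S3 - P4 - H6: 26+20+30+13 = 89
HQ - W4 - P4 - H6 - S3: 26+10+13+23 = 72
HQ - W4 - P4 - S3 - H6: 26+10+30+23 = 89
HQ - H6 - W4 - S3 - P4: 11+15+20+30 = 76
HQ - H6 - W4 - P4 - S3: 11+15+10+30 = 66
HQ - H6 - S3 - W4 - P4: 11+23+20+10 = 64
HQ - H6 - S3 - P4 - W4: 11+23+30+10 = 74
HQ - H6 - P4 - W4 - S3: 11+13+10+20 = 54
HQ - H6 - P4 - S3 - W4: 11+13+30+20 = 74
HQ - S3 - W4 - H6 - P4: 12+20+15+13 = 60
HQ - S3 - W4 - P4 - H6: 12+20+10+13 = 55
… (10 more)
The minimum is 54.
One shortest path: HQ → H6 → P4 → W4 → S3.

54 m — the minimum one-way total.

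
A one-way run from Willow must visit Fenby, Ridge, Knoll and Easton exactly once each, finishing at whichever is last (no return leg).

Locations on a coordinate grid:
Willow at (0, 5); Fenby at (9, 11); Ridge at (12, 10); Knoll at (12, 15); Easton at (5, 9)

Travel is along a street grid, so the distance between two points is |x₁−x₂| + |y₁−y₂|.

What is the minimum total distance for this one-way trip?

There are 4! = 24 possible orderings.
Willow → Fenby → Ridge → Knoll → Easton: 15+4+5+13 = 37
Willow → Fenby → Ridge → Easton → Knoll: 15+4+8+13 = 40
Willow → Fenby → Knoll → Ridge → Easton: 15+7+5+8 = 35
Willow → Fenby → Knoll → Easton → Ridge: 15+7+13+8 = 43
Willow → Fenby → Easton → Ridge → Knoll: 15+6+8+5 = 34
Willow → Fenby → Easton → Knoll → Ridge: 15+6+13+5 = 39
Willow → Ridge → Fenby → Knoll → Easton: 17+4+7+13 = 41
Willow → Ridge → Fenby → Easton → Knoll: 17+4+6+13 = 40
Willow → Ridge → Knoll → Fenby → Easton: 17+5+7+6 = 35
Willow → Ridge → Knoll → Easton → Fenby: 17+5+13+6 = 41
Willow → Ridge → Easton → Fenby → Knoll: 17+8+6+7 = 38
Willow → Ridge → Easton → Knoll → Fenby: 17+8+13+7 = 45
Willow → Knoll → Fenby → Ridge → Easton: 22+7+4+8 = 41
Willow → Knoll → Fenby → Easton → Ridge: 22+7+6+8 = 43
… (10 more)
Willow → Easton → Fenby → Ridge → Knoll: 9+6+4+5 = 24  ← best
The minimum is 24.
One shortest path: Willow → Easton → Fenby → Ridge → Knoll.

24 — the minimum one-way total.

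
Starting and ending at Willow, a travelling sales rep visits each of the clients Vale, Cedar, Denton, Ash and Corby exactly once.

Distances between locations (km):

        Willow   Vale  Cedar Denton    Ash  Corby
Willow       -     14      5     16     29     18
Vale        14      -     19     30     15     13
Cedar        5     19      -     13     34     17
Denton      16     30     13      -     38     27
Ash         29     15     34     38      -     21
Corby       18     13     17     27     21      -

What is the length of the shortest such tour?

Willow → Vale → Cedar → Denton → Ash → Corby → Willow: 14+19+13+38+21+18 = 123
Willow → Vale → Cedar → Denton → Corby → Ash → Willow: 14+19+13+27+21+29 = 123
Willow → Vale → Cedar → Ash → Denton → Corby → Willow: 14+19+34+38+27+18 = 150
Willow → Vale → Cedar → Ash → Corby → Denton → Willow: 14+19+34+21+27+16 = 131
Willow → Vale → Cedar → Corby → Denton → Ash → Willow: 14+19+17+27+38+29 = 144
Willow → Vale → Cedar → Corby → Ash → Denton → Willow: 14+19+17+21+38+16 = 125
Willow → Vale → Denton → Cedar → Ash → Corby → Willow: 14+30+13+34+21+18 = 130
Willow → Vale → Denton → Cedar → Corby → Ash → Willow: 14+30+13+17+21+29 = 124
Willow → Vale → Denton → Ash → Cedar → Corby → Willow: 14+30+38+34+17+18 = 151
Willow → Vale → Denton → Ash → Corby → Cedar → Willow: 14+30+38+21+17+5 = 125
Willow → Vale → Denton → Corby → Cedar → Ash → Willow: 14+30+27+17+34+29 = 151
Willow → Vale → Denton → Corby → Ash → Cedar → Willow: 14+30+27+21+34+5 = 131
Willow → Vale → Ash → Cedar → Denton → Corby → Willow: 14+15+34+13+27+18 = 121
Willow → Vale → Ash → Cedar → Corby → Denton → Willow: 14+15+34+17+27+16 = 123
… (46 more)
Willow → Vale → Ash → Corby → Denton → Cedar → Willow: 14+15+21+27+13+5 = 95  ← best
The minimum is 95.
One optimal route: Willow → Vale → Ash → Corby → Denton → Cedar → Willow (or its reverse).

Shortest round trip = 95 km.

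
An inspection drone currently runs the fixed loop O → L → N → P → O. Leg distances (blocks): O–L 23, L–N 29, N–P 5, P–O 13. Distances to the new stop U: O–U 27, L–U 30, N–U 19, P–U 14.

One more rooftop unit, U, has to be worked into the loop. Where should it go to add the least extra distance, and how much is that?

Insertion cost between consecutive stops i–j is d(i,U) + d(U,j) − d(i,j):
  between O and L: 27 + 30 − 23 = 34
  between L and N: 30 + 19 − 29 = 20
  between N and P: 19 + 14 − 5 = 28
  between P and O: 14 + 27 − 13 = 28
Cheapest insertion is between L and N, adding 20.
New total = 70 + 20 = 90.

Adding 20 blocks by placing U on the L–N leg.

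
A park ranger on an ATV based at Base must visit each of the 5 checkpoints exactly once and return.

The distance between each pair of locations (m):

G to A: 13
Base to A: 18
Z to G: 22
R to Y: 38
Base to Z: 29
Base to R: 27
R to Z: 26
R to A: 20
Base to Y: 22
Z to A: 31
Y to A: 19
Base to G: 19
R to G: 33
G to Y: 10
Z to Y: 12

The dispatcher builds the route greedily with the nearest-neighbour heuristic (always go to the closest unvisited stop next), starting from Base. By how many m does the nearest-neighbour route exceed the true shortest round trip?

Excess over optimum: 1 m.

Base: A=18, G=19, Y=22, R=27, Z=29 ⇒ A
A: G=13, Y=19, R=20, Z=31 ⇒ G
G: Y=10, Z=22, R=33 ⇒ Y
Y: Z=12, R=38 ⇒ Z
Z: R=26 ⇒ R
NN route Base → A → G → Y → Z → R → Base costs 106.
Optimal: Base → G → Y → Z → R → A → Base costs 105 (by enumerating all 60 distinct tours).
Excess = 106 − 105 = 1.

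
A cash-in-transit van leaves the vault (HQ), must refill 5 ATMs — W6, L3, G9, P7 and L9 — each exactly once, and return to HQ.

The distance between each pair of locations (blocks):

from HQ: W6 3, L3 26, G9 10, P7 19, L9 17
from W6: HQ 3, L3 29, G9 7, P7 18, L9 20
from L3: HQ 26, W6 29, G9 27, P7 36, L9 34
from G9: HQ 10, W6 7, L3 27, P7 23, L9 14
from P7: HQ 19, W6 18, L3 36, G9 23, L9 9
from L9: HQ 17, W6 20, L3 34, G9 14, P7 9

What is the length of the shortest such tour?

With 5 stops there are 5!/2 = 60 distinct round trips (a route and its reverse cost the same).
HQ→W6→L3→G9→P7→L9→HQ: 3+29+27+23+9+17 = 108
HQ→W6→L3→G9→L9→P7→HQ: 3+29+27+14+9+19 = 101
HQ→W6→L3→P7→G9→L9→HQ: 3+29+36+23+14+17 = 122
HQ→W6→L3→P7→L9→G9→HQ: 3+29+36+9+14+10 = 101
HQ→W6→L3→L9→G9→P7→HQ: 3+29+34+14+23+19 = 122
HQ→W6→L3→L9→P7→G9→HQ: 3+29+34+9+23+10 = 108
HQ→W6→G9→L3→P7→L9→HQ: 3+7+27+36+9+17 = 99
HQ→W6→G9→L3→L9→P7→HQ: 3+7+27+34+9+19 = 99
HQ→W6→G9→P7→L3→L9→HQ: 3+7+23+36+34+17 = 120
HQ→W6→G9→P7→L9→L3→HQ: 3+7+23+9+34+26 = 102
HQ→W6→G9→L9→L3→P7→HQ: 3+7+14+34+36+19 = 113
HQ→W6→G9→L9→P7→L3→HQ: 3+7+14+9+36+26 = 95
HQ→W6→P7→L3→G9→L9→HQ: 3+18+36+27+14+17 = 115
HQ→W6→P7→L3→L9→G9→HQ: 3+18+36+34+14+10 = 115
… (46 more)
The minimum is 95.
One optimal route: HQ → W6 → G9 → L9 → P7 → L3 → HQ (or its reverse).

Minimum total distance: 95 blocks.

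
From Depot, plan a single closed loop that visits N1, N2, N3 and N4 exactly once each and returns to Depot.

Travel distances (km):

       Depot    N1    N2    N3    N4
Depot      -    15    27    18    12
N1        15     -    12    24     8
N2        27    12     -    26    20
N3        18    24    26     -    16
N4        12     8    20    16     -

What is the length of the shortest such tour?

76 km — the shortest possible round trip.

Depot - N1 - N2 - N3 - N4 - Depot: 15+12+26+16+12 = 81
Depot - N1 - N2 - N4 - N3 - Depot: 15+12+20+16+18 = 81
Depot - N1 - N3 - N2 - N4 - Depot: 15+24+26+20+12 = 97
Depot - N1 - N3 - N4 - N2 - Depot: 15+24+16+20+27 = 102
Depot - N1 - N4 - N2 - N3 - Depot: 15+8+20+26+18 = 87
Depot - N1 - N4 - N3 - N2 - Depot: 15+8+16+26+27 = 92
Depot - N2 - N1 - N3 - N4 - Depot: 27+12+24+16+12 = 91
Depot - N2 - N1 - N4 - N3 - Depot: 27+12+8+16+18 = 81
Depot - N2 - N3 - N1 - N4 - Depot: 27+26+24+8+12 = 97
Depot - N2 - N4 - N1 - N3 - Depot: 27+20+8+24+18 = 97
Depot - N3 - N1 - N2 - N4 - Depot: 18+24+12+20+12 = 86
Depot - N3 - N2 - N1 - N4 - Depot: 18+26+12+8+12 = 76
The minimum is 76.
One optimal route: Depot → N3 → N2 → N1 → N4 → Depot (or its reverse).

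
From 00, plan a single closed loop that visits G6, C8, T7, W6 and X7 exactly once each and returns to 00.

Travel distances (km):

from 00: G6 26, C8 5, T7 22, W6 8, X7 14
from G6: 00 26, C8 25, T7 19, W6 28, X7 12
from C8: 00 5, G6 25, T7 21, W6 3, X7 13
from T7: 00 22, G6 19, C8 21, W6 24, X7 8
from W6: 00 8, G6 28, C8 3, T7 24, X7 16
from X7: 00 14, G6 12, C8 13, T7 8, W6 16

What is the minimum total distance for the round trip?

Shortest round trip = 77 km.

There are 60 distinct closed tours to check (reversals are equivalent).
00→G6→C8→T7→W6→X7→00: 26+25+21+24+16+14 = 126
00→G6→C8→T7→X7→W6→00: 26+25+21+8+16+8 = 104
00→G6→C8→W6→T7→X7→00: 26+25+3+24+8+14 = 100
00→G6→C8→W6→X7→T7→00: 26+25+3+16+8+22 = 100
00→G6→C8→X7→T7→W6→00: 26+25+13+8+24+8 = 104
00→G6→C8→X7→W6→T7→00: 26+25+13+16+24+22 = 126
00→G6→T7→C8→W6→X7→00: 26+19+21+3+16+14 = 99
00→G6→T7→C8→X7→W6→00: 26+19+21+13+16+8 = 103
00→G6→T7→W6→C8→X7→00: 26+19+24+3+13+14 = 99
00→G6→T7→W6→X7→C8→00: 26+19+24+16+13+5 = 103
00→G6→T7→X7→C8→W6→00: 26+19+8+13+3+8 = 77
00→G6→T7→X7→W6→C8→00: 26+19+8+16+3+5 = 77
00→G6→W6→C8→T7→X7→00: 26+28+3+21+8+14 = 100
00→G6→W6→C8→X7→T7→00: 26+28+3+13+8+22 = 100
… (46 more)
The minimum is 77.
One optimal route: 00 → G6 → T7 → X7 → C8 → W6 → 00 (or its reverse).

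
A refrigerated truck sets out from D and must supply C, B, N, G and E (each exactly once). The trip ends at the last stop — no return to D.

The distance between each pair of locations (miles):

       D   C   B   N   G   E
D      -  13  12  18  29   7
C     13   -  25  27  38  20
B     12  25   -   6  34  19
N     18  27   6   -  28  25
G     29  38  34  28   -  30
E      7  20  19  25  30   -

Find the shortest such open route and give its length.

There are 5! = 120 possible orderings.
D - C - B - N - G - E: 13+25+6+28+30 = 102
D - C - B - N - E - G: 13+25+6+25+30 = 99
D - C - B - G - N - E: 13+25+34+28+25 = 125
D - C - B - G - E - N: 13+25+34+30+25 = 127
D - C - B - E - N - G: 13+25+19+25+28 = 110
D - C - B - E - G - N: 13+25+19+30+28 = 115
D - C - N - B - G - E: 13+27+6+34+30 = 110
D - C - N - B - E - G: 13+27+6+19+30 = 95
D - C - N - G - B - E: 13+27+28+34+19 = 121
D - C - N - G - E - B: 13+27+28+30+19 = 117
D - C - N - E - B - G: 13+27+25+19+34 = 118
D - C - N - E - G - B: 13+27+25+30+34 = 129
D - C - G - B - N - E: 13+38+34+6+25 = 116
D - C - G - B - E - N: 13+38+34+19+25 = 129
… (106 more)
D - C - E - B - N - G: 13+20+19+6+28 = 86  ← best
The minimum is 86.
One shortest path: D → C → E → B → N → G.

86 miles — the minimum one-way total.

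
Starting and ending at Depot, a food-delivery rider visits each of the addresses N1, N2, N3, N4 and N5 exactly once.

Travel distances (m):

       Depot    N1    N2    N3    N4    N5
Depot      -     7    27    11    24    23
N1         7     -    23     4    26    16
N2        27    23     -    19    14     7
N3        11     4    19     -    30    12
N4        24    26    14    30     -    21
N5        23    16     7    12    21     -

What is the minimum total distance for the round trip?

There are 60 distinct closed tours to check (reversals are equivalent).
Depot→N1→N2→N3→N4→N5→Depot: 7+23+19+30+21+23 = 123
Depot→N1→N2→N3→N5→N4→Depot: 7+23+19+12+21+24 = 106
Depot→N1→N2→N4→N3→N5→Depot: 7+23+14+30+12+23 = 109
Depot→N1→N2→N4→N5→N3→Depot: 7+23+14+21+12+11 = 88
Depot→N1→N2→N5→N3→N4→Depot: 7+23+7+12+30+24 = 103
Depot→N1→N2→N5→N4→N3→Depot: 7+23+7+21+30+11 = 99
Depot→N1→N3→N2→N4→N5→Depot: 7+4+19+14+21+23 = 88
Depot→N1→N3→N2→N5→N4→Depot: 7+4+19+7+21+24 = 82
Depot→N1→N3→N4→N2→N5→Depot: 7+4+30+14+7+23 = 85
Depot→N1→N3→N4→N5→N2→Depot: 7+4+30+21+7+27 = 96
Depot→N1→N3→N5→N2→N4→Depot: 7+4+12+7+14+24 = 68
Depot→N1→N3→N5→N4→N2→Depot: 7+4+12+21+14+27 = 85
Depot→N1→N4→N2→N3→N5→Depot: 7+26+14+19+12+23 = 101
Depot→N1→N4→N2→N5→N3→Depot: 7+26+14+7+12+11 = 77
… (46 more)
The minimum is 68.
One optimal route: Depot → N1 → N3 → N5 → N2 → N4 → Depot (or its reverse).

Shortest round trip = 68 m.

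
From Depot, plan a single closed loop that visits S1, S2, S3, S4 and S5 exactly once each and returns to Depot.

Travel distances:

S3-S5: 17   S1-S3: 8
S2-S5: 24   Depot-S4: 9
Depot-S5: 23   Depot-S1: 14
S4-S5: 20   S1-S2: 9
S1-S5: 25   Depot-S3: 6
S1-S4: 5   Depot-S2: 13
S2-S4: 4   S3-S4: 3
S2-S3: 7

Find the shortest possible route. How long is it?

There are 60 distinct closed tours to check (reversals are equivalent).
Depot → S1 → S2 → S3 → S4 → S5 → Depot: 14+9+7+3+20+23 = 76
Depot → S1 → S2 → S3 → S5 → S4 → Depot: 14+9+7+17+20+9 = 76
Depot → S1 → S2 → S4 → S3 → S5 → Depot: 14+9+4+3+17+23 = 70
Depot → S1 → S2 → S4 → S5 → S3 → Depot: 14+9+4+20+17+6 = 70
Depot → S1 → S2 → S5 → S3 → S4 → Depot: 14+9+24+17+3+9 = 76
Depot → S1 → S2 → S5 → S4 → S3 → Depot: 14+9+24+20+3+6 = 76
Depot → S1 → S3 → S2 → S4 → S5 → Depot: 14+8+7+4+20+23 = 76
Depot → S1 → S3 → S2 → S5 → S4 → Depot: 14+8+7+24+20+9 = 82
Depot → S1 → S3 → S4 → S2 → S5 → Depot: 14+8+3+4+24+23 = 76
Depot → S1 → S3 → S4 → S5 → S2 → Depot: 14+8+3+20+24+13 = 82
Depot → S1 → S3 → S5 → S2 → S4 → Depot: 14+8+17+24+4+9 = 76
Depot → S1 → S3 → S5 → S4 → S2 → Depot: 14+8+17+20+4+13 = 76
Depot → S1 → S4 → S2 → S3 → S5 → Depot: 14+5+4+7+17+23 = 70
Depot → S1 → S4 → S2 → S5 → S3 → Depot: 14+5+4+24+17+6 = 70
… (46 more)
The minimum is 70.
One optimal route: Depot → S1 → S2 → S4 → S3 → S5 → Depot (or its reverse).

Minimum total distance: 70.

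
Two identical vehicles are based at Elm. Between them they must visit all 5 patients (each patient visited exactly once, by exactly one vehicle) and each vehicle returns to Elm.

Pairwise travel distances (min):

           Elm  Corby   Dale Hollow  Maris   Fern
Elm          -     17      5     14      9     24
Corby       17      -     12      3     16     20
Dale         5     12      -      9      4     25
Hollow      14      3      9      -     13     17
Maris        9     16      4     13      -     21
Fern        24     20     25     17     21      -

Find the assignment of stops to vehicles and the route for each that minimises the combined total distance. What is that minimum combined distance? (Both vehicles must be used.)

Check every non-empty split of the stops between the two vehicles; for each half take its own optimal tour:
  {Corby} + {Dale, Hollow, Maris, Fern}: 34 + 61 = 95
  {Dale} + {Corby, Hollow, Maris, Fern}: 10 + 67 = 77
  {Corby, Dale} + {Hollow, Maris, Fern}: 34 + 61 = 95
  {Hollow} + {Corby, Dale, Maris, Fern}: 28 + 67 = 95
  {Corby, Hollow} + {Dale, Maris, Fern}: 34 + 54 = 88
  {Dale, Hollow} + {Corby, Maris, Fern}: 28 + 67 = 95
  … (15 splits in total)
Best: vehicle 1 Elm → Dale → Elm = 10; vehicle 2 Elm → Corby → Hollow → Fern → Maris → Elm = 67; combined 77.

77 min — the smallest possible combined total.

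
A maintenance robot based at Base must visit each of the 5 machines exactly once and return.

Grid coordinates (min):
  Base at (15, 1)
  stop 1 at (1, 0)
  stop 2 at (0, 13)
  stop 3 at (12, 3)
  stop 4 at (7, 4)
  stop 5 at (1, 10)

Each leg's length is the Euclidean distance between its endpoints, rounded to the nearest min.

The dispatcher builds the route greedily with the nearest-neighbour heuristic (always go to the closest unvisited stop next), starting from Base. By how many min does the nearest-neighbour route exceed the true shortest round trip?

From Base: stop 3=4, stop 4=9, stop 1=14, stop 5=17, stop 2=19 → choose stop 3 (4).
From stop 3: stop 4=5, stop 1=11, stop 5=13, stop 2=16 → choose stop 4 (5).
From stop 4: stop 1=7, stop 5=8, stop 2=11 → choose stop 1 (7).
From stop 1: stop 5=10, stop 2=13 → choose stop 5 (10).
From stop 5: stop 2=3 → choose stop 2 (3).
NN route Base → stop 3 → stop 4 → stop 1 → stop 5 → stop 2 → Base costs 48.
Optimal: Base → stop 1 → stop 2 → stop 5 → stop 4 → stop 3 → Base costs 47 (by enumerating all 60 distinct tours).
Excess = 48 − 47 = 1.

1 min longer than the optimal tour.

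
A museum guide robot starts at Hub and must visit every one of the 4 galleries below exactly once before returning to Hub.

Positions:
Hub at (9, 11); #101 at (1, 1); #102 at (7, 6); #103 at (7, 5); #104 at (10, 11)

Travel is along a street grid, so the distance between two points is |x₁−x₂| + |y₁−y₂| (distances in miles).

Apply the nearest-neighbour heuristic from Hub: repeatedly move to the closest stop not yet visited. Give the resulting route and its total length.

At Hub the remaining stops are #104 1, #102 7, #103 8, #101 18; go to #104.
At #104 the remaining stops are #102 8, #103 9, #101 19; go to #102.
At #102 the remaining stops are #103 1, #101 11; go to #103.
At #103 the remaining stops are #101 10; go to #101.
Return #101→Hub: 18.
Total = 1 + 8 + 1 + 10 + 18 = 38.

Total distance 38 miles via the nearest-neighbour route Hub → #104 → #102 → #103 → #101 → Hub.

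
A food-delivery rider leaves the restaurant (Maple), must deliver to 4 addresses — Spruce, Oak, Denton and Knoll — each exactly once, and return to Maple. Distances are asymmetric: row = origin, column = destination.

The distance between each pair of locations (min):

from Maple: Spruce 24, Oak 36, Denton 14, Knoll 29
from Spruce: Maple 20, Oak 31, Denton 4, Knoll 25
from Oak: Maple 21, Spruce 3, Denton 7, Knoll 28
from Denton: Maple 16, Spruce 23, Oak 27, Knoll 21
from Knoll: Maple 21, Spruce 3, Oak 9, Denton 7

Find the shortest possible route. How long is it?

Maple-Spruce-Oak-Denton-Knoll-Maple: 24+31+7+21+21 = 104
Maple-Spruce-Oak-Knoll-Denton-Maple: 24+31+28+7+16 = 106
Maple-Spruce-Denton-Oak-Knoll-Maple: 24+4+27+28+21 = 104
Maple-Spruce-Denton-Knoll-Oak-Maple: 24+4+21+9+21 = 79
Maple-Spruce-Knoll-Oak-Denton-Maple: 24+25+9+7+16 = 81
Maple-Spruce-Knoll-Denton-Oak-Maple: 24+25+7+27+21 = 104
Maple-Oak-Spruce-Denton-Knoll-Maple: 36+3+4+21+21 = 85
Maple-Oak-Spruce-Knoll-Denton-Maple: 36+3+25+7+16 = 87
Maple-Oak-Denton-Spruce-Knoll-Maple: 36+7+23+25+21 = 112
Maple-Oak-Denton-Knoll-Spruce-Maple: 36+7+21+3+20 = 87
Maple-Oak-Knoll-Spruce-Denton-Maple: 36+28+3+4+16 = 87
Maple-Oak-Knoll-Denton-Spruce-Maple: 36+28+7+23+20 = 114
Maple-Denton-Spruce-Oak-Knoll-Maple: 14+23+31+28+21 = 117
Maple-Denton-Spruce-Knoll-Oak-Maple: 14+23+25+9+21 = 92
… (10 more)
Maple-Knoll-Oak-Spruce-Denton-Maple: 29+9+3+4+16 = 61  ← best
The minimum is 61.
One optimal route: Maple → Knoll → Oak → Spruce → Denton → Maple.

Shortest round trip = 61 min.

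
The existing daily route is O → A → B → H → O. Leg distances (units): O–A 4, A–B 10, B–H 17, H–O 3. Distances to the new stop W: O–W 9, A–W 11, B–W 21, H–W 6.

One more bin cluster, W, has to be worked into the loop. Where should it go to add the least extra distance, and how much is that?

Insertion cost between consecutive stops i–j is d(i,W) + d(W,j) − d(i,j):
  between O and A: 9 + 11 − 4 = 16
  between A and B: 11 + 21 − 10 = 22
  between B and H: 21 + 6 − 17 = 10
  between H and O: 6 + 9 − 3 = 12
Cheapest insertion is between B and H, adding 10.
New total = 34 + 10 = 44.

Minimum extra distance: 10, inserting W between B and H.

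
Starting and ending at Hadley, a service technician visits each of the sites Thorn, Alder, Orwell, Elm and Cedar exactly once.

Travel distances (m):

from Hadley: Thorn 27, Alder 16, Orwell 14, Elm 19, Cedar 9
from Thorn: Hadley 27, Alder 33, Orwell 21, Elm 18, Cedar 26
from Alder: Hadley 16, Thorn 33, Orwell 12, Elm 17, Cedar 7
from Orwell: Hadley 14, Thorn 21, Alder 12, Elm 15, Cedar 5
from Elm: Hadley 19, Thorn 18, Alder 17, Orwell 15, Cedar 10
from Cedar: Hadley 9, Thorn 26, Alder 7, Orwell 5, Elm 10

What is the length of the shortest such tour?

There are 60 distinct closed tours to check (reversals are equivalent).
Hadley→Thorn→Alder→Orwell→Elm→Cedar→Hadley: 27+33+12+15+10+9 = 106
Hadley→Thorn→Alder→Orwell→Cedar→Elm→Hadley: 27+33+12+5+10+19 = 106
Hadley→Thorn→Alder→Elm→Orwell→Cedar→Hadley: 27+33+17+15+5+9 = 106
Hadley→Thorn→Alder→Elm→Cedar→Orwell→Hadley: 27+33+17+10+5+14 = 106
Hadley→Thorn→Alder→Cedar→Orwell→Elm→Hadley: 27+33+7+5+15+19 = 106
Hadley→Thorn→Alder→Cedar→Elm→Orwell→Hadley: 27+33+7+10+15+14 = 106
Hadley→Thorn→Orwell→Alder→Elm→Cedar→Hadley: 27+21+12+17+10+9 = 96
Hadley→Thorn→Orwell→Alder→Cedar→Elm→Hadley: 27+21+12+7+10+19 = 96
Hadley→Thorn→Orwell→Elm→Alder→Cedar→Hadley: 27+21+15+17+7+9 = 96
Hadley→Thorn→Orwell→Elm→Cedar→Alder→Hadley: 27+21+15+10+7+16 = 96
Hadley→Thorn→Orwell→Cedar→Alder→Elm→Hadley: 27+21+5+7+17+19 = 96
Hadley→Thorn→Orwell→Cedar→Elm→Alder→Hadley: 27+21+5+10+17+16 = 96
Hadley→Thorn→Elm→Alder→Orwell→Cedar→Hadley: 27+18+17+12+5+9 = 88
Hadley→Thorn→Elm→Alder→Cedar→Orwell→Hadley: 27+18+17+7+5+14 = 88
… (46 more)
Hadley→Alder→Orwell→Thorn→Elm→Cedar→Hadley: 16+12+21+18+10+9 = 86  ← best
The minimum is 86.
One optimal route: Hadley → Alder → Orwell → Thorn → Elm → Cedar → Hadley (or its reverse).

86 m — the shortest possible round trip.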